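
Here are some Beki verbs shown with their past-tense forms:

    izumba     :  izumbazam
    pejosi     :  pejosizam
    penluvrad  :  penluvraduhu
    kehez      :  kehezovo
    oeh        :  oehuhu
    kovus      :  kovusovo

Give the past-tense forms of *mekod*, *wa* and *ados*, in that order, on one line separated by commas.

Looking at the final sound of each stem: -ovo when the stem ends in a sibilant (*kehez*, *kovus*); -uhu when the stem ends in a non-sibilant consonant (*penluvrad*, *oeh*); -zam when the stem ends in a vowel (*izumba*, *pejosi*).
Since the final sound of *mekod* is /d/ (a non-sibilant consonant), it takes -uhu, giving *mekoduhu*.
The final sound of *wa* is /a/, which is a vowel, so the suffix is -zam, giving *wazam*.
*ados*: final sound = /s/, a sibilant → -ovo → *adosovo*.

mekoduhu, wazam, adosovo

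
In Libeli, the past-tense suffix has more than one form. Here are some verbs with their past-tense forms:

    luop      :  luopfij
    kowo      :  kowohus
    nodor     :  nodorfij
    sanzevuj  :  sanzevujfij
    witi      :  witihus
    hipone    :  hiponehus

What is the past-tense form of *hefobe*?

The suffix is conditioned by the final sound: -fij when the stem ends in a consonant (*luop*, *nodor*, *sanzevuj*); -hus when the stem ends in a vowel (*kowo*, *witi*, *hipone*).
The final sound of *hefobe* is /e/, which is a vowel, so the suffix is -hus, giving *hefobehus*.

hefobehus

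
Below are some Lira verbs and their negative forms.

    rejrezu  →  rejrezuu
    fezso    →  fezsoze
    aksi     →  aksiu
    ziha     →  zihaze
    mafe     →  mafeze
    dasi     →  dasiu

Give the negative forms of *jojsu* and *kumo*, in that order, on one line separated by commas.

Looking at the last vowel of each stem: -u when the last vowel of the stem is a high vowel (*rejrezu*, *aksi*, *dasi*); -ze when the last vowel of the stem is a non-high vowel (*fezso*, *ziha*, *mafe*).
*jojsu*: last vowel = /u/, a high vowel → -u → *jojsuu*.
*kumo* — last vowel /o/ (a non-high vowel) → -ze → *kumoze*.

jojsuu, kumoze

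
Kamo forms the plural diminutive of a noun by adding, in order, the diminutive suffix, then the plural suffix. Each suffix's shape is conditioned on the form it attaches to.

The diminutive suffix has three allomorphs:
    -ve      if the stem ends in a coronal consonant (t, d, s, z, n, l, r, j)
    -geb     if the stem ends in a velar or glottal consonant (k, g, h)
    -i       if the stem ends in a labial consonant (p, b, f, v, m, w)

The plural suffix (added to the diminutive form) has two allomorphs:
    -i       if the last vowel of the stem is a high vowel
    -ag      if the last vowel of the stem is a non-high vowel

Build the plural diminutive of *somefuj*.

somefujveag

Since the final consonant of *somefuj* is /j/ (coronal), it takes -ve, giving *somefujve*.
The last vowel of the diminutive form *somefujve* is /e/, which is a non-high vowel, so the plural suffix is -ag, giving *somefujveag*.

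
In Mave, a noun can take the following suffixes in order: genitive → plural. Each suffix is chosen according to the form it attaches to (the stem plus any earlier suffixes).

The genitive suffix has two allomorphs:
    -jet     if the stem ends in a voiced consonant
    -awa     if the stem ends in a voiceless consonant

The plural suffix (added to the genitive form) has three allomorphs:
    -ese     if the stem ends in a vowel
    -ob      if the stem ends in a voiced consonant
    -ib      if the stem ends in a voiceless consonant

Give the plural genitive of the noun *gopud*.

*gopud* — final consonant /d/ (voiced) → -jet → *gopudjet*.
Since the final sound of the genitive form *gopudjet* is /t/ (a voiceless consonant), it takes -ib, giving *gopudjetib*.

gopudjetib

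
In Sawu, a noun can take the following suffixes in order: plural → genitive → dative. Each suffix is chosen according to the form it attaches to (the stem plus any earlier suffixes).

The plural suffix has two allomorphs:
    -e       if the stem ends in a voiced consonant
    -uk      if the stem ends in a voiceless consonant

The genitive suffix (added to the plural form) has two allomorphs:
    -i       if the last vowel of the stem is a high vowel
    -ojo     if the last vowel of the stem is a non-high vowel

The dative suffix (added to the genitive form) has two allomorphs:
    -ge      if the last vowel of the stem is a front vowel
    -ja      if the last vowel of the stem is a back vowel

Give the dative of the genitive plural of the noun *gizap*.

gizapukige

*gizap* — final consonant /p/ (voiceless) → -uk → *gizapuk*.
The plural form *gizapuk*: last vowel = /u/, a high vowel → -i → *gizapuki*.
The genitive form *gizapuki* — last vowel /i/ (a front vowel) → -ge → *gizapukige*.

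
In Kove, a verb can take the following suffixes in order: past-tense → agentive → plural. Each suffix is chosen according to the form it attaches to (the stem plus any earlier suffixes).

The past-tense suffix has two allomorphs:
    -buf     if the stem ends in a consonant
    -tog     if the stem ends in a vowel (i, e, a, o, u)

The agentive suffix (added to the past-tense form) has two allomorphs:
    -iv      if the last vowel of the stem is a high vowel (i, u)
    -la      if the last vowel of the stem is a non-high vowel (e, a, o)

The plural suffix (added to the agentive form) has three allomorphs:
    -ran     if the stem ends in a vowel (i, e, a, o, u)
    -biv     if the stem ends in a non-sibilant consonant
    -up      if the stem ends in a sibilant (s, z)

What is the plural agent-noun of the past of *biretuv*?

biretuvbufivbiv

The final sound of *biretuv* is /v/, which is a consonant, so the past-tense suffix is -buf, giving *biretuvbuf*.
The last vowel of the past-tense form *biretuvbuf* is /u/, which is a high vowel, so the agentive suffix is -iv, giving *biretuvbufiv*.
The agentive form *biretuvbufiv*: final sound = /v/, a non-sibilant consonant → -biv → *biretuvbufivbiv*.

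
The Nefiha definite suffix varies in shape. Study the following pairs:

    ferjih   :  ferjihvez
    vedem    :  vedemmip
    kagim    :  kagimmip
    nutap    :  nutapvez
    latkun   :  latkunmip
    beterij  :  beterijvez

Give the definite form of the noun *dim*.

The suffix is conditioned by the final consonant: -mip when the stem ends in a nasal (*vedem*, *kagim*, *latkun*); -vez when the stem ends in a non-nasal consonant (*ferjih*, *nutap*, *beterij*).
*dim*: final consonant = /m/, a nasal → -mip → *dimmip*.

dimmip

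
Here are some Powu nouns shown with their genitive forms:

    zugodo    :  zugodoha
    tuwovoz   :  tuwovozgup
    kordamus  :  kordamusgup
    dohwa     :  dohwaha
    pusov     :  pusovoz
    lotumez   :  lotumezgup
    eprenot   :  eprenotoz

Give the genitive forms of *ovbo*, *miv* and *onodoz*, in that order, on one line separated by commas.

The pattern is sibilance of the final sound: -gup when the stem ends in a sibilant (*tuwovoz*, *kordamus*, *lotumez*); -oz when the stem ends in a non-sibilant consonant (*pusov*, *eprenot*); -ha when the stem ends in a vowel (*zugodo*, *dohwa*).
The final sound of *ovbo* is /o/, which is a vowel, so the suffix is -ha, giving *ovboha*.
*miv*: final sound = /v/, a non-sibilant consonant → -oz → *mivoz*.
*onodoz* — final sound /z/ (a sibilant) → -gup → *onodozgup*.

ovboha, mivoz, onodozgup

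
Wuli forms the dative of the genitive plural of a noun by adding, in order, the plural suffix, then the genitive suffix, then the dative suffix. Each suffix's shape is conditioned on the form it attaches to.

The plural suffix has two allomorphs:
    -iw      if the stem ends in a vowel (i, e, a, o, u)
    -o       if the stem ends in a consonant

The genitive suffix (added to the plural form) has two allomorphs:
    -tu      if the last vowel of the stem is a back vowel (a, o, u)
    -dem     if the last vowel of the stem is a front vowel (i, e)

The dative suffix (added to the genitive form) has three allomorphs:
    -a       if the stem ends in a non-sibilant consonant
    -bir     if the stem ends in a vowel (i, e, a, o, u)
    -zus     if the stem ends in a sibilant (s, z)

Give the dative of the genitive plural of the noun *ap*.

apotubir

The final sound of *ap* is /p/, which is a consonant, so the plural suffix is -o, giving *apo*.
Since the last vowel of the plural form *apo* is /o/ (a back vowel), it takes -tu, giving *apotu*.
The genitive form *apotu*: final sound = /u/, a vowel → -bir → *apotubir*.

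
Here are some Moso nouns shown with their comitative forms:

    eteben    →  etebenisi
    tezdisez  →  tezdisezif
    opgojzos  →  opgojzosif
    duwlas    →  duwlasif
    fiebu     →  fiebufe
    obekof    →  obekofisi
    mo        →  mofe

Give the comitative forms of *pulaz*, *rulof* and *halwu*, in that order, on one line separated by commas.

pulazif, rulofisi, halwufe

The alternation tracks the final sound of the stem — -if when the stem ends in a sibilant (*tezdisez*, *opgojzos*, *duwlas*); -isi when the stem ends in a non-sibilant consonant (*eteben*, *obekof*); -fe when the stem ends in a vowel (*fiebu*, *mo*).
*pulaz* — final sound /z/ (a sibilant) → -if → *pulazif*.
The final sound of *rulof* is /f/, which is a non-sibilant consonant, so the suffix is -isi, giving *rulofisi*.
*halwu* — final sound /u/ (a vowel) → -fe → *halwufe*.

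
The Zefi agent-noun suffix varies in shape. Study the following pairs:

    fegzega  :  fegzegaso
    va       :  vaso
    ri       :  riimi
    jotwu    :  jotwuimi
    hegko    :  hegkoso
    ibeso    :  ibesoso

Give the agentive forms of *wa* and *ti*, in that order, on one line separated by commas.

waso, tiimi

The alternation tracks the last vowel of the stem — -imi when the last vowel of the stem is a high vowel (*ri*, *jotwu*); -so when the last vowel of the stem is a non-high vowel (*fegzega*, *va*, *hegko*, *ibeso*).
Since the last vowel of *wa* is /a/ (a non-high vowel), it takes -so, giving *waso*.
Since the last vowel of *ti* is /i/ (a high vowel), it takes -imi, giving *tiimi*.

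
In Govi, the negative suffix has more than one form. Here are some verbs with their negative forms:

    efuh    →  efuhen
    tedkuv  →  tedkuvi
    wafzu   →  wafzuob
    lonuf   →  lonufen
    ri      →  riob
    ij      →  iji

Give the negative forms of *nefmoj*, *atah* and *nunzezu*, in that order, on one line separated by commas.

The alternation tracks the final sound of the stem — -en when the stem ends in a voiceless consonant (*efuh*, *lonuf*); -i when the stem ends in a voiced consonant (*tedkuv*, *ij*); -ob when the stem ends in a vowel (*wafzu*, *ri*).
*nefmoj*: final sound = /j/, a voiced consonant → -i → *nefmoji*.
*atah*: final sound = /h/, a voiceless consonant → -en → *atahen*.
Since the final sound of *nunzezu* is /u/ (a vowel), it takes -ob, giving *nunzezuob*.

nefmoji, atahen, nunzezuob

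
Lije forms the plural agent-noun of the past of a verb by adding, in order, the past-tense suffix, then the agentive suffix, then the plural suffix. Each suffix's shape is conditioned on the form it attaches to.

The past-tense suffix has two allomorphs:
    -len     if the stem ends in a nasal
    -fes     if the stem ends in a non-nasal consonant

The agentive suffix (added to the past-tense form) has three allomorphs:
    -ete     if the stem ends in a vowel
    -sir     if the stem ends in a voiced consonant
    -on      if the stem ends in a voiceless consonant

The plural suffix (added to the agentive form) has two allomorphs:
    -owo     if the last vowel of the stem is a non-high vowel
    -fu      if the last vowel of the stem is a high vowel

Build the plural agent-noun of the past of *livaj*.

The final consonant of *livaj* is /j/, which is non-nasal, so the past-tense suffix is -fes, giving *livajfes*.
The final sound of the past-tense form *livajfes* is /s/, which is a voiceless consonant, so the agentive suffix is -on, giving *livajfeson*.
The agentive form *livajfeson*: last vowel = /o/, a non-high vowel → -owo → *livajfesonowo*.

livajfesonowo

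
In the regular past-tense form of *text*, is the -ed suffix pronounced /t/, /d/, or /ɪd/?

The stem *text* ends in /t/ or /d/.
The -ed suffix is realized as /ɪd/ after /t, d/; as /t/ after other voiceless consonants; and as /d/ after other voiced sounds.
So -ed on *text* is pronounced /ɪd/.

/ɪd/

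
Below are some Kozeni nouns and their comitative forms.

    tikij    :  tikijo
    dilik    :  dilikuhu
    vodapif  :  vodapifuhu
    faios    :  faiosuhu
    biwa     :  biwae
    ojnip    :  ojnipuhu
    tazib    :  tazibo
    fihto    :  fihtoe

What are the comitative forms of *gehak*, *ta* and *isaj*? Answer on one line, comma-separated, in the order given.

gehakuhu, tae, isajo

The pattern is voicing of the final sound: -uhu when the stem ends in a voiceless consonant (*dilik*, *vodapif*, *faios*, *ojnip*); -o when the stem ends in a voiced consonant (*tikij*, *tazib*); -e when the stem ends in a vowel (*biwa*, *fihto*).
*gehak* — final sound /k/ (a voiceless consonant) → -uhu → *gehakuhu*.
The final sound of *ta* is /a/, which is a vowel, so the suffix is -e, giving *tae*.
Since the final sound of *isaj* is /j/ (a voiced consonant), it takes -o, giving *isajo*.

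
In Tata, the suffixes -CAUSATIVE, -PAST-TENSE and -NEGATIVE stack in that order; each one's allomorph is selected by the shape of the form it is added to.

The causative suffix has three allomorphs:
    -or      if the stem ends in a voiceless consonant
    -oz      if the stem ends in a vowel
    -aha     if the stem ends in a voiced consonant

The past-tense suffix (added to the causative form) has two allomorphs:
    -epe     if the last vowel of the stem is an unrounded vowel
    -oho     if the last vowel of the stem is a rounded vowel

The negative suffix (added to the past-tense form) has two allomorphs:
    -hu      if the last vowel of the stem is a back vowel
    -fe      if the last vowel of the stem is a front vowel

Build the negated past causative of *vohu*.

vohuozohohu

The final sound of *vohu* is /u/, which is a vowel, so the causative suffix is -oz, giving *vohuoz*.
Since the last vowel of the causative form *vohuoz* is /o/ (a rounded vowel), it takes -oho, giving *vohuozoho*.
Since the last vowel of the past-tense form *vohuozoho* is /o/ (a back vowel), it takes -hu, giving *vohuozohohu*.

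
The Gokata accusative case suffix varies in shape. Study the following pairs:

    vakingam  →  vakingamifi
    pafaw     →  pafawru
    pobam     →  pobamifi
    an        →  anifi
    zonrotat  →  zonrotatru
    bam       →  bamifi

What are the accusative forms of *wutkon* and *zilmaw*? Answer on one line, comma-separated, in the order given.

The alternation tracks the final consonant of the stem — -ifi when the stem ends in a nasal (*vakingam*, *pobam*, *an*, *bam*); -ru when the stem ends in a non-nasal consonant (*pafaw*, *zonrotat*).
The final consonant of *wutkon* is /n/, which is a nasal, so the suffix is -ifi, giving *wutkonifi*.
The final consonant of *zilmaw* is /w/, which is non-nasal, so the suffix is -ru, giving *zilmawru*.

wutkonifi, zilmawru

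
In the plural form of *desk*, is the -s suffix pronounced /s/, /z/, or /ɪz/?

The stem *desk* ends in a voiceless non-sibilant consonant.
The plural suffix surfaces as /ɪz/ after sibilants, /s/ after other voiceless consonants, and /z/ after other voiced sounds.
So the plural -s on *desk* is pronounced /s/.

/s/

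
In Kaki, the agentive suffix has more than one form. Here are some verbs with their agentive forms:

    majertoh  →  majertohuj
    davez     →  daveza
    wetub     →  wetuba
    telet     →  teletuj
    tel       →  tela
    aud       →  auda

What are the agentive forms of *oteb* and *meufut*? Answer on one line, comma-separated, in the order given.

oteba, meufutuj

The alternation tracks the final consonant of the stem — -uj when the stem ends in a voiceless consonant (*majertoh*, *telet*); -a when the stem ends in a voiced consonant (*davez*, *wetub*, *tel*, *aud*).
The final consonant of *oteb* is /b/, which is voiced, so the suffix is -a, giving *oteba*.
Since the final consonant of *meufut* is /t/ (voiceless), it takes -uj, giving *meufutuj*.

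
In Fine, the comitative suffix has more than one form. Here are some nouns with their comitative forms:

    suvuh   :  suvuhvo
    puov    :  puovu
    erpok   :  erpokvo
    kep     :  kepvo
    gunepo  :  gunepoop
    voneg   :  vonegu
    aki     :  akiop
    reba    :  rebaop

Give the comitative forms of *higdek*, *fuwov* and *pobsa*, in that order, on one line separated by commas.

higdekvo, fuwovu, pobsaop

Looking at the final sound of each stem: -vo when the stem ends in a voiceless consonant (*suvuh*, *erpok*, *kep*); -u when the stem ends in a voiced consonant (*puov*, *voneg*); -op when the stem ends in a vowel (*gunepo*, *aki*, *reba*).
*higdek*: final sound = /k/, a voiceless consonant → -vo → *higdekvo*.
Since the final sound of *fuwov* is /v/ (a voiced consonant), it takes -u, giving *fuwovu*.
The final sound of *pobsa* is /a/, which is a vowel, so the suffix is -op, giving *pobsaop*.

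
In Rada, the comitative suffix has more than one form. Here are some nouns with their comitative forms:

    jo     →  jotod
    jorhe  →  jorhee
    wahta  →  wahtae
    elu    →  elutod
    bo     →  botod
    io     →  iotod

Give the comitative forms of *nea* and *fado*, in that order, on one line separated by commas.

The alternation tracks the last vowel of the stem — -tod when the last vowel of the stem is a rounded vowel (*jo*, *elu*, *bo*, *io*); -e when the last vowel of the stem is an unrounded vowel (*jorhe*, *wahta*).
Since the last vowel of *nea* is /a/ (an unrounded vowel), it takes -e, giving *neae*.
*fado*: last vowel = /o/, a rounded vowel → -tod → *fadotod*.

neae, fadotod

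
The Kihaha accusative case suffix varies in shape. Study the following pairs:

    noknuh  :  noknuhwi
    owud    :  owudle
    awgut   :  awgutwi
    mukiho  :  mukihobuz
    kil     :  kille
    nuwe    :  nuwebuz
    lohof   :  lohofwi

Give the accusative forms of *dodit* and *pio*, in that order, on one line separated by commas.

The pattern is voicing of the final sound: -wi when the stem ends in a voiceless consonant (*noknuh*, *awgut*, *lohof*); -le when the stem ends in a voiced consonant (*owud*, *kil*); -buz when the stem ends in a vowel (*mukiho*, *nuwe*).
*dodit*: final sound = /t/, a voiceless consonant → -wi → *doditwi*.
*pio*: final sound = /o/, a vowel → -buz → *piobuz*.

doditwi, piobuz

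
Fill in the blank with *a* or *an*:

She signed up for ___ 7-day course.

a

The indefinite article is chosen by the initial *sound* of the following word, not its spelling.
The number *7* is spoken "seven", beginning with /ˈsɛvən/ — a consonant sound.
So the article is *a*: She signed up for a 7-day course.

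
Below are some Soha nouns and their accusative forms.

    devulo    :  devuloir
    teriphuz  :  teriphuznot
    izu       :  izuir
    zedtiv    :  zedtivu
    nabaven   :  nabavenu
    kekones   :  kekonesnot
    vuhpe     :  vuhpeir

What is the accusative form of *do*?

The pattern is sibilance of the final sound: -not when the stem ends in a sibilant (*teriphuz*, *kekones*); -u when the stem ends in a non-sibilant consonant (*zedtiv*, *nabaven*); -ir when the stem ends in a vowel (*devulo*, *izu*, *vuhpe*).
Since the final sound of *do* is /o/ (a vowel), it takes -ir, giving *doir*.

doir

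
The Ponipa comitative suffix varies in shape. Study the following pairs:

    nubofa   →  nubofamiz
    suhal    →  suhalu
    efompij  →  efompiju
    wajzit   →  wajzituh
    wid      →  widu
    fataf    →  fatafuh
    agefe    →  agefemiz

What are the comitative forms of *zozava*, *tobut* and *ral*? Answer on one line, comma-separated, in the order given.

zozavamiz, tobutuh, ralu

The pattern is voicing of the final sound: -uh when the stem ends in a voiceless consonant (*wajzit*, *fataf*); -u when the stem ends in a voiced consonant (*suhal*, *efompij*, *wid*); -miz when the stem ends in a vowel (*nubofa*, *agefe*).
*zozava*: final sound = /a/, a vowel → -miz → *zozavamiz*.
The final sound of *tobut* is /t/, which is a voiceless consonant, so the suffix is -uh, giving *tobutuh*.
Since the final sound of *ral* is /l/ (a voiced consonant), it takes -u, giving *ralu*.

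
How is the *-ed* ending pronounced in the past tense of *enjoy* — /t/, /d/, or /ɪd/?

/d/

The stem *enjoy* ends in a voiced sound other than /d/.
The -ed suffix is realized as /ɪd/ after /t, d/; as /t/ after other voiceless consonants; and as /d/ after other voiced sounds.
So -ed on *enjoy* is pronounced /d/.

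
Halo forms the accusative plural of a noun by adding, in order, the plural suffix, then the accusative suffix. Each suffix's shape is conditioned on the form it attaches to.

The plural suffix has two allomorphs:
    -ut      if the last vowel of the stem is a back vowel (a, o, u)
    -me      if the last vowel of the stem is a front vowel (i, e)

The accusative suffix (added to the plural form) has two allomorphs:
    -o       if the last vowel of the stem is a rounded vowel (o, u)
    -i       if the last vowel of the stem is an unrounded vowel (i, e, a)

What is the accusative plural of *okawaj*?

Since the last vowel of *okawaj* is /a/ (a back vowel), it takes -ut, giving *okawajut*.
Since the last vowel of the plural form *okawajut* is /u/ (a rounded vowel), it takes -o, giving *okawajuto*.

okawajuto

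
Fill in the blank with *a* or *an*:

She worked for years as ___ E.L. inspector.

The indefinite article is chosen by the initial *sound* of the following word, not its spelling.
The initialism *E.L.* is read letter by letter; the first letter, E, is pronounced /iː/, which begins with a vowel sound.
So the article is *an*: She worked for years as an E.L. inspector.

an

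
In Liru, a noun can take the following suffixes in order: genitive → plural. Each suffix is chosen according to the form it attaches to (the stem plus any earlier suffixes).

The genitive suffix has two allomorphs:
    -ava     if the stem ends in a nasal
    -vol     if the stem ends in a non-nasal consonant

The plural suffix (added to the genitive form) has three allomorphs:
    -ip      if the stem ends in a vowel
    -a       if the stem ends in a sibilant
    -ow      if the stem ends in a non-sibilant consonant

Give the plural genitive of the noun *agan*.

*agan*: final consonant = /n/, a nasal → -ava → *aganava*.
The genitive form *aganava*: final sound = /a/, a vowel → -ip → *aganavaip*.

aganavaip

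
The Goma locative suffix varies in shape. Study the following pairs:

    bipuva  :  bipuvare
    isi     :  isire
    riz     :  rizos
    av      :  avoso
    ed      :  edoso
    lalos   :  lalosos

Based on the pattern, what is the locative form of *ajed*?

ajedoso

The pattern is sibilance of the final sound: -os when the stem ends in a sibilant (*riz*, *lalos*); -oso when the stem ends in a non-sibilant consonant (*av*, *ed*); -re when the stem ends in a vowel (*bipuva*, *isi*).
*ajed* — final sound /d/ (a non-sibilant consonant) → -oso → *ajedoso*.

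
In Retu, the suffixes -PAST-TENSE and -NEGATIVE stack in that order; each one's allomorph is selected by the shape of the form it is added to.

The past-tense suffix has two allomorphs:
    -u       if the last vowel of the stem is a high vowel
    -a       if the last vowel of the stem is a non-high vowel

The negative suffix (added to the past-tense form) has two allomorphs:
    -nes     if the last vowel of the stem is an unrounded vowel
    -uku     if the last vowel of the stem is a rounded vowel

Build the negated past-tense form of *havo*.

havoanes

The last vowel of *havo* is /o/, which is a non-high vowel, so the past-tense suffix is -a, giving *havoa*.
The past-tense form *havoa* — last vowel /a/ (an unrounded vowel) → -nes → *havoanes*.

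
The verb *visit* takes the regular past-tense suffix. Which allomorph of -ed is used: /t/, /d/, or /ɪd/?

The stem *visit* ends in /t/ or /d/.
The -ed suffix is realized as /ɪd/ after /t, d/; as /t/ after other voiceless consonants; and as /d/ after other voiced sounds.
So -ed on *visit* is pronounced /ɪd/.

/ɪd/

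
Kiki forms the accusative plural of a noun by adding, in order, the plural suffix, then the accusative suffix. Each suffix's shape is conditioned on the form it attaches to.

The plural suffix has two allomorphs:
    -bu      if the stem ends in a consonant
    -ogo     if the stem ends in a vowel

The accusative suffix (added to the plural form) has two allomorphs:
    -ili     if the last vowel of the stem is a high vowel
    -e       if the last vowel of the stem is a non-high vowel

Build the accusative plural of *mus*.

musbuili

*mus* — final sound /s/ (a consonant) → -bu → *musbu*.
The plural form *musbu*: last vowel = /u/, a high vowel → -ili → *musbuili*.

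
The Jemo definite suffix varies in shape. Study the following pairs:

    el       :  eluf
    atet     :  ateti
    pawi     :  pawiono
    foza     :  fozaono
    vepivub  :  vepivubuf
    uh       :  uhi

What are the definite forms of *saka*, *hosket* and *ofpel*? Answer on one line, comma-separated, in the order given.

sakaono, hosketi, ofpeluf

The alternation tracks the final sound of the stem — -i when the stem ends in a voiceless consonant (*atet*, *uh*); -uf when the stem ends in a voiced consonant (*el*, *vepivub*); -ono when the stem ends in a vowel (*pawi*, *foza*).
*saka*: final sound = /a/, a vowel → -ono → *sakaono*.
The final sound of *hosket* is /t/, which is a voiceless consonant, so the suffix is -i, giving *hosketi*.
*ofpel*: final sound = /l/, a voiced consonant → -uf → *ofpeluf*.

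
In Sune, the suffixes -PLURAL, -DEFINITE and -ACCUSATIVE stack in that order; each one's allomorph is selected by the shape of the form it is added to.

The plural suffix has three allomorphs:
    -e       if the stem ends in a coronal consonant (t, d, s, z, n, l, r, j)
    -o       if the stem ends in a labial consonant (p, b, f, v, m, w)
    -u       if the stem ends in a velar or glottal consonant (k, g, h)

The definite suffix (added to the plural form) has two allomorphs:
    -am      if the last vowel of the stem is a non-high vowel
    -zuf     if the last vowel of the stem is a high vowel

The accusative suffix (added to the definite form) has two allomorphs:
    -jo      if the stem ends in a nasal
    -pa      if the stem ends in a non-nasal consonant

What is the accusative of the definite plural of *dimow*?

*dimow*: final consonant = /w/, labial → -o → *dimowo*.
Since the last vowel of the plural form *dimowo* is /o/ (a non-high vowel), it takes -am, giving *dimowoam*.
Since the final consonant of the definite form *dimowoam* is /m/ (a nasal), it takes -jo, giving *dimowoamjo*.

dimowoamjo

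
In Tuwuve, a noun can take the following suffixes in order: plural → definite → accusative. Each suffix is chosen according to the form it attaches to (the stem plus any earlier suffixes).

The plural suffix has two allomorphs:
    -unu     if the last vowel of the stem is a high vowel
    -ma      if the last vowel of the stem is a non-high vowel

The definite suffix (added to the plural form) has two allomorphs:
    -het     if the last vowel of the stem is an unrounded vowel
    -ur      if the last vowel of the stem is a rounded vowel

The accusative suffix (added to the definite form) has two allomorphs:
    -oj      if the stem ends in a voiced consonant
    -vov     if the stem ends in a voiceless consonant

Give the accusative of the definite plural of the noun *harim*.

harimunuuroj

Since the last vowel of *harim* is /i/ (a high vowel), it takes -unu, giving *harimunu*.
The plural form *harimunu*: last vowel = /u/, a rounded vowel → -ur → *harimunuur*.
The final consonant of the definite form *harimunuur* is /r/, which is voiced, so the accusative suffix is -oj, giving *harimunuuroj*.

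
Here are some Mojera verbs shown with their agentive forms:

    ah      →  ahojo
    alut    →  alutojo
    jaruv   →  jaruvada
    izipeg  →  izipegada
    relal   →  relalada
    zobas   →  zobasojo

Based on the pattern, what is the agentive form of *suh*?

Looking at the final consonant of each stem: -ojo when the stem ends in a voiceless consonant (*ah*, *alut*, *zobas*); -ada when the stem ends in a voiced consonant (*jaruv*, *izipeg*, *relal*).
Since the final consonant of *suh* is /h/ (voiceless), it takes -ojo, giving *suhojo*.

suhojo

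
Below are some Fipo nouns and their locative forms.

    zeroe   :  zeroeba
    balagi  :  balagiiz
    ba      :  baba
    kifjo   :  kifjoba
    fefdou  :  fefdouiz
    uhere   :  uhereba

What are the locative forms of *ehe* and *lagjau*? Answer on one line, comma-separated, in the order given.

eheba, lagjauiz

The alternation tracks the last vowel of the stem — -iz when the last vowel of the stem is a high vowel (*balagi*, *fefdou*); -ba when the last vowel of the stem is a non-high vowel (*zeroe*, *ba*, *kifjo*, *uhere*).
*ehe* — last vowel /e/ (a non-high vowel) → -ba → *eheba*.
Since the last vowel of *lagjau* is /u/ (a high vowel), it takes -iz, giving *lagjauiz*.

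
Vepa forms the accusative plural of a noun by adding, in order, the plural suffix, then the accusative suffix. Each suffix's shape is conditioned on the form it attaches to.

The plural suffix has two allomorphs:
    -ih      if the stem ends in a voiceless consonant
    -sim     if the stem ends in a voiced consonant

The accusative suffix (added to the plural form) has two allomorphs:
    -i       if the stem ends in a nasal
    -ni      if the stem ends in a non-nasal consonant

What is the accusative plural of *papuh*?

papuhihni

*papuh*: final consonant = /h/, voiceless → -ih → *papuhih*.
The plural form *papuhih*: final consonant = /h/, non-nasal → -ni → *papuhihni*.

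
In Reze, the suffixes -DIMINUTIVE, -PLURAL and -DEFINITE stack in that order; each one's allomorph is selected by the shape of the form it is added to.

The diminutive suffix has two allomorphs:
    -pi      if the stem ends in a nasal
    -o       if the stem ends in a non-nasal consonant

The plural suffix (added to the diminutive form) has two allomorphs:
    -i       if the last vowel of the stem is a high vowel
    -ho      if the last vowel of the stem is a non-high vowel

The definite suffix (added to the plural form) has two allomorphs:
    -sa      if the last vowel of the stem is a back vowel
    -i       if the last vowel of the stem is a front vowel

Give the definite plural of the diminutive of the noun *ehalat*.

ehalatohosa

The final consonant of *ehalat* is /t/, which is non-nasal, so the diminutive suffix is -o, giving *ehalato*.
Since the last vowel of the diminutive form *ehalato* is /o/ (a non-high vowel), it takes -ho, giving *ehalatoho*.
Since the last vowel of the plural form *ehalatoho* is /o/ (a back vowel), it takes -sa, giving *ehalatohosa*.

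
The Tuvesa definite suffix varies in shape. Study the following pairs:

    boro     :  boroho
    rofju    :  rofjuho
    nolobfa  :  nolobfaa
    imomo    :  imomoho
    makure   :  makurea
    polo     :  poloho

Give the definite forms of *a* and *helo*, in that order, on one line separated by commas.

aa, heloho

The suffix is conditioned by the last vowel: -ho when the last vowel of the stem is a rounded vowel (*boro*, *rofju*, *imomo*, *polo*); -a when the last vowel of the stem is an unrounded vowel (*nolobfa*, *makure*).
Since the last vowel of *a* is /a/ (an unrounded vowel), it takes -a, giving *aa*.
*helo* — last vowel /o/ (a rounded vowel) → -ho → *heloho*.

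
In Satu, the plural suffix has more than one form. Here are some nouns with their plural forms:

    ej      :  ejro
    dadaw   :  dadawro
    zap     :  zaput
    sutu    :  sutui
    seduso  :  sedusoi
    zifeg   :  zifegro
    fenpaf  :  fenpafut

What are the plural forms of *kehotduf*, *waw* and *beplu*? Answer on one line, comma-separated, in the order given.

The alternation tracks the final sound of the stem — -ut when the stem ends in a voiceless consonant (*zap*, *fenpaf*); -ro when the stem ends in a voiced consonant (*ej*, *dadaw*, *zifeg*); -i when the stem ends in a vowel (*sutu*, *seduso*).
Since the final sound of *kehotduf* is /f/ (a voiceless consonant), it takes -ut, giving *kehotdufut*.
Since the final sound of *waw* is /w/ (a voiced consonant), it takes -ro, giving *wawro*.
Since the final sound of *beplu* is /u/ (a vowel), it takes -i, giving *beplui*.

kehotdufut, wawro, beplui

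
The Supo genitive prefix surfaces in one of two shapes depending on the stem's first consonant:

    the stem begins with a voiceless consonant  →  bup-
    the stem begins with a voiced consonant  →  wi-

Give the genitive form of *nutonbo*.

*nutonbo*: first consonant = /n/, voiced → wi- → *winutonbo*.

winutonbo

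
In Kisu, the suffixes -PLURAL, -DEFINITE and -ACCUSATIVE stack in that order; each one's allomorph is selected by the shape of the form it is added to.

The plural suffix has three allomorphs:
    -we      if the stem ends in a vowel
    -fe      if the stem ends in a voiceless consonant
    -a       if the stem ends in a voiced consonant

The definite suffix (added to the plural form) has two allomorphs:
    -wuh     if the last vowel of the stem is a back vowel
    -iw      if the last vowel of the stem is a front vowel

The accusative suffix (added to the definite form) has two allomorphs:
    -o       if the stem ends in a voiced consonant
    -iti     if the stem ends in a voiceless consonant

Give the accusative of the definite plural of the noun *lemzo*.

lemzoweiwo

Since the final sound of *lemzo* is /o/ (a vowel), it takes -we, giving *lemzowe*.
The last vowel of the plural form *lemzowe* is /e/, which is a front vowel, so the definite suffix is -iw, giving *lemzoweiw*.
The definite form *lemzoweiw*: final consonant = /w/, voiced → -o → *lemzoweiwo*.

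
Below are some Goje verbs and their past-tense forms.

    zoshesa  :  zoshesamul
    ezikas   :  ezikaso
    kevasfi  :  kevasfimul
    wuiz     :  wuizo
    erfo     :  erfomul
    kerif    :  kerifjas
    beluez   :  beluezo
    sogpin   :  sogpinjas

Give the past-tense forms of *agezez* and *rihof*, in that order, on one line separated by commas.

The suffix is conditioned by the final sound: -o when the stem ends in a sibilant (*ezikas*, *wuiz*, *beluez*); -jas when the stem ends in a non-sibilant consonant (*kerif*, *sogpin*); -mul when the stem ends in a vowel (*zoshesa*, *kevasfi*, *erfo*).
*agezez* — final sound /z/ (a sibilant) → -o → *agezezo*.
The final sound of *rihof* is /f/, which is a non-sibilant consonant, so the suffix is -jas, giving *rihofjas*.

agezezo, rihofjas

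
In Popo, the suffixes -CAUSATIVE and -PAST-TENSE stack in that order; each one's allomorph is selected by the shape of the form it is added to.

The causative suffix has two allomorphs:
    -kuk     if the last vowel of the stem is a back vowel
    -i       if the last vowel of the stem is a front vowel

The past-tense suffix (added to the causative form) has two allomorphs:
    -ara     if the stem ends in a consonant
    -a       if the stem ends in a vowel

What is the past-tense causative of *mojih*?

mojihia

*mojih*: last vowel = /i/, a front vowel → -i → *mojihi*.
Since the final sound of the causative form *mojihi* is /i/ (a vowel), it takes -a, giving *mojihia*.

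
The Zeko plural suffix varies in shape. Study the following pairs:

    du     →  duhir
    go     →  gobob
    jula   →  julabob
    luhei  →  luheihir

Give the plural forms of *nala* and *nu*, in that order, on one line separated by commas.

nalabob, nuhir

Looking at the last vowel of each stem: -hir when the last vowel of the stem is a high vowel (*du*, *luhei*); -bob when the last vowel of the stem is a non-high vowel (*go*, *jula*).
Since the last vowel of *nala* is /a/ (a non-high vowel), it takes -bob, giving *nalabob*.
*nu*: last vowel = /u/, a high vowel → -hir → *nuhir*.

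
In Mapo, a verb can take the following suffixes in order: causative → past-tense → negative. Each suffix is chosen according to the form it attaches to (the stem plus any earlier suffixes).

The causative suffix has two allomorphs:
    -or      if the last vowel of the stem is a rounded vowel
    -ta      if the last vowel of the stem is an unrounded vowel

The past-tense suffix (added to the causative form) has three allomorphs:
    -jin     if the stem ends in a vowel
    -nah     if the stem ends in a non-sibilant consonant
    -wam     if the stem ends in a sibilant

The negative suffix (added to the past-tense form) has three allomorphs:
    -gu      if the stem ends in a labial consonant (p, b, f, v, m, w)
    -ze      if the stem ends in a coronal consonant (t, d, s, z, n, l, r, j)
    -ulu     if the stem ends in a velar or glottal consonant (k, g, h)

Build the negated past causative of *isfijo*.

isfijoornahulu

The last vowel of *isfijo* is /o/, which is a rounded vowel, so the causative suffix is -or, giving *isfijoor*.
The causative form *isfijoor*: final sound = /r/, a non-sibilant consonant → -nah → *isfijoornah*.
Since the final consonant of the past-tense form *isfijoornah* is /h/ (velar/glottal), it takes -ulu, giving *isfijoornahulu*.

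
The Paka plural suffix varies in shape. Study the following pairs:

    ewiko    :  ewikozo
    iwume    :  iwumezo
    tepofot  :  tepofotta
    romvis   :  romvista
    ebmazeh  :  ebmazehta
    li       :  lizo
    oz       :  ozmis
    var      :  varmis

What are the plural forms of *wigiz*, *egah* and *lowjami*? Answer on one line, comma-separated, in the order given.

wigizmis, egahta, lowjamizo

The alternation tracks the final sound of the stem — -ta when the stem ends in a voiceless consonant (*tepofot*, *romvis*, *ebmazeh*); -mis when the stem ends in a voiced consonant (*oz*, *var*); -zo when the stem ends in a vowel (*ewiko*, *iwume*, *li*).
*wigiz* — final sound /z/ (a voiced consonant) → -mis → *wigizmis*.
Since the final sound of *egah* is /h/ (a voiceless consonant), it takes -ta, giving *egahta*.
*lowjami*: final sound = /i/, a vowel → -zo → *lowjamizo*.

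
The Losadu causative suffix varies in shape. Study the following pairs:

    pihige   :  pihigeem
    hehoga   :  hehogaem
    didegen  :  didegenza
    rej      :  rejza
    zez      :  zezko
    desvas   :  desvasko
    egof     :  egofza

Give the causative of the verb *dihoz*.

The suffix is conditioned by the final sound: -ko when the stem ends in a sibilant (*zez*, *desvas*); -za when the stem ends in a non-sibilant consonant (*didegen*, *rej*, *egof*); -em when the stem ends in a vowel (*pihige*, *hehoga*).
Since the final sound of *dihoz* is /z/ (a sibilant), it takes -ko, giving *dihozko*.

dihozko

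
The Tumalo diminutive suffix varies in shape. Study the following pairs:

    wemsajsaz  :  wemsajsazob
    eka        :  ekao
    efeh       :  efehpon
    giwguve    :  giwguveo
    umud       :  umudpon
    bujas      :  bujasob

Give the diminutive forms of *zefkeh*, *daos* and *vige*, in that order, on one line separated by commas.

The pattern is sibilance of the final sound: -ob when the stem ends in a sibilant (*wemsajsaz*, *bujas*); -pon when the stem ends in a non-sibilant consonant (*efeh*, *umud*); -o when the stem ends in a vowel (*eka*, *giwguve*).
*zefkeh*: final sound = /h/, a non-sibilant consonant → -pon → *zefkehpon*.
*daos* — final sound /s/ (a sibilant) → -ob → *daosob*.
*vige* — final sound /e/ (a vowel) → -o → *vigeo*.

zefkehpon, daosob, vigeo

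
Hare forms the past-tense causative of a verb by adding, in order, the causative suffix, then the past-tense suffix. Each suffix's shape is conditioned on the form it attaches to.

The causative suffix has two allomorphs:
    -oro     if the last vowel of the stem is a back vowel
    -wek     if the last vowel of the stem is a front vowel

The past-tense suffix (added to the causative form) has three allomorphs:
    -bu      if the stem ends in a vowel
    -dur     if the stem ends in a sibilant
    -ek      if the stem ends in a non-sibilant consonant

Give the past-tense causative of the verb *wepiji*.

wepijiwekek

*wepiji* — last vowel /i/ (a front vowel) → -wek → *wepijiwek*.
The final sound of the causative form *wepijiwek* is /k/, which is a non-sibilant consonant, so the past-tense suffix is -ek, giving *wepijiwekek*.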